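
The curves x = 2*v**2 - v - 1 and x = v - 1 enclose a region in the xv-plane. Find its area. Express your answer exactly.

1/3

Both boundary curves give x as a function of v, so integrate with respect to v. Setting them equal: 2*v**2 - 2*v = 0, i.e. 2*v*(v - 1) = 0, so they meet at v = 0, 1.
For v in [0, 1], x = 2*v**2 - v - 1 is on the left; area = ∫[0,1] (-(2*v**2 - 2*v)) dv = 1/3.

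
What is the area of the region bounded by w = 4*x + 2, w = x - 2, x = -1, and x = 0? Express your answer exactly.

On [-1, 0], (4*x + 2) - (x - 2) = 3*x + 4 is ≥ 0 throughout, so the area is a single integral of |3*x + 4|.
∫[-1,0] (3*x + 4) dx = 5/2.

5/2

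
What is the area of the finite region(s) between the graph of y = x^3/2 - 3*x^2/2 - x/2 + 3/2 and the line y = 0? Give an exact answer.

4

The curve meets the x-axis where x^3/2 - 3*x^2/2 - x/2 + 3/2 = 0, i.e. (x - 3)*(x - 1)*(x + 1)/2 = 0, at x = -1, 1, 3.
On [-1, 1] the curve lies above the axis; ∫[-1,1] (x^3/2 - 3*x^2/2 - x/2 + 3/2) dx = 2, giving area 2.
On [1, 3] the curve lies below the axis; ∫[1,3] (x^3/2 - 3*x^2/2 - x/2 + 3/2) dx = -2, giving area 2.
Total area = 2 + 2 = 4.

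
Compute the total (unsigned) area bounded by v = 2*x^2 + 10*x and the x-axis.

The curve meets the x-axis where 2*x^2 + 10*x = 0, i.e. 2*x*(x + 5) = 0, at x = -5, 0.
On [-5, 0] the curve lies below the axis; ∫[-5,0] (2*x^2 + 10*x) dx = -125/3, giving area 125/3.

125/3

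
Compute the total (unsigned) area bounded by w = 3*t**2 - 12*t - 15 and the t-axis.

108

The curve meets the t-axis where 3*t**2 - 12*t - 15 = 0, i.e. 3*(t - 5)*(t + 1) = 0, at t = -1, 5.
On [-1, 5] the curve lies below the axis; ∫[-1,5] (3*t**2 - 12*t - 15) dt = -108, giving area 108.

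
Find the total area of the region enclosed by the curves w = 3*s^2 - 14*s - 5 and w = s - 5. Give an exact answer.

125/2

Set the curves equal: 3*s^2 - 14*s - 5 = s - 5, so 3*s^2 - 15*s = 0, which factors as 3*s*(s - 5) = 0. The curves meet at s = 0, 5.
On [0, 5], w = s - 5 is on top; that piece has area ∫[0,5] (-(3*s^2 - 15*s)) ds = 125/2.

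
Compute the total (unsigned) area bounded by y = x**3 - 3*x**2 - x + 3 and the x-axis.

8

The curve meets the x-axis where x**3 - 3*x**2 - x + 3 = 0, i.e. (x - 3)*(x - 1)*(x + 1) = 0, at x = -1, 1, 3.
On [-1, 1] the curve lies above the axis; ∫[-1,1] (x**3 - 3*x**2 - x + 3) dx = 4, giving area 4.
On [1, 3] the curve lies below the axis; ∫[1,3] (x**3 - 3*x**2 - x + 3) dx = -4, giving area 4.
Total area = 4 + 4 = 8.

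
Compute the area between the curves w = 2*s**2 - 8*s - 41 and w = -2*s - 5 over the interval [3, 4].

97/3

On [3, 4], (2*s**2 - 8*s - 41) - (-2*s - 5) = 2*s**2 - 6*s - 36 is ≤ 0 throughout, so the area is a single integral of |2*s**2 - 6*s - 36|.
∫[3,4] (2*s**2 - 6*s - 36) ds = -97/3; the area of that piece is 97/3.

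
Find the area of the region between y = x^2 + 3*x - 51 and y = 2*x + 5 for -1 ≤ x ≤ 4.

On [-1, 4], (x^2 + 3*x - 51) - (2*x + 5) = x^2 + x - 56 is ≤ 0 throughout, so the area is a single integral of |x^2 + x - 56|.
∫[-1,4] (x^2 + x - 56) dx = -1505/6; the area of that piece is 1505/6.

1505/6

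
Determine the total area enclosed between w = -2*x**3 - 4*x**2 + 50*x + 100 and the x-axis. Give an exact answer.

The curve meets the x-axis where -2*x**3 - 4*x**2 + 50*x + 100 = 0, i.e. -2*(x - 5)*(x + 2)*(x + 5) = 0, at x = -5, -2, 5.
On [-5, -2] the curve lies below the axis; ∫[-5,-2] (-2*x**3 - 4*x**2 + 50*x + 100) dx = -153/2, giving area 153/2.
On [-2, 5] the curve lies above the axis; ∫[-2,5] (-2*x**3 - 4*x**2 + 50*x + 100) dx = 4459/6, giving area 4459/6.
Total area = 153/2 + 4459/6 = 2459/3.

2459/3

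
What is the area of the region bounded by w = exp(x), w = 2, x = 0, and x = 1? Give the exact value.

-5 + exp(1) + 4*log(2)

The difference (exp(x)) - (2) = exp(x) - 2 changes sign at x = log(2) inside [0, 1], so split the integral there.
∫[0,log(2)] (exp(x) - 2) dx = 1 - log(4); the area of that piece is -1 + log(4).
∫[log(2),1] (exp(x) - 2) dx = -4 + 2*log(2) + exp(1).
Total area = (-1 + log(4)) + (-4 + 2*log(2) + exp(1)) = -5 + exp(1) + 4*log(2).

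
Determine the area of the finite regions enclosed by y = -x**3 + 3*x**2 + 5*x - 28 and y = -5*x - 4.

407/4

Set the curves equal: -x**3 + 3*x**2 + 5*x - 28 = -5*x - 4, so -x**3 + 3*x**2 + 10*x - 24 = 0, which factors as -(x - 4)*(x - 2)*(x + 3) = 0. The curves meet at x = -3, 2, 4.
On [-3, 2], y = -5*x - 4 is on top; that piece has area ∫[-3,2] (-(-x**3 + 3*x**2 + 10*x - 24)) dx = 375/4.
On [2, 4], y = -x**3 + 3*x**2 + 5*x - 28 is on top; that piece has area ∫[2,4] (-x**3 + 3*x**2 + 10*x - 24) dx = 8.
Total enclosed area = 375/4 + 8 = 407/4.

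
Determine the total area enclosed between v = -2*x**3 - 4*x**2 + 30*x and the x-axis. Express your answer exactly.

The curve meets the x-axis where -2*x**3 - 4*x**2 + 30*x = 0, i.e. -2*x*(x - 3)*(x + 5) = 0, at x = -5, 0, 3.
On [-5, 0] the curve lies below the axis; ∫[-5,0] (-2*x**3 - 4*x**2 + 30*x) dx = -1375/6, giving area 1375/6.
On [0, 3] the curve lies above the axis; ∫[0,3] (-2*x**3 - 4*x**2 + 30*x) dx = 117/2, giving area 117/2.
Total area = 1375/6 + 117/2 = 863/3.

863/3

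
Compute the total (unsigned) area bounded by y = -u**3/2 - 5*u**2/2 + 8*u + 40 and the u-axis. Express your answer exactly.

5137/24

The curve meets the u-axis where -u**3/2 - 5*u**2/2 + 8*u + 40 = 0, i.e. -(u - 4)*(u + 4)*(u + 5)/2 = 0, at u = -5, -4, 4.
On [-5, -4] the curve lies below the axis; ∫[-5,-4] (-u**3/2 - 5*u**2/2 + 8*u + 40) du = -17/24, giving area 17/24.
On [-4, 4] the curve lies above the axis; ∫[-4,4] (-u**3/2 - 5*u**2/2 + 8*u + 40) du = 640/3, giving area 640/3.
Total area = 17/24 + 640/3 = 5137/24.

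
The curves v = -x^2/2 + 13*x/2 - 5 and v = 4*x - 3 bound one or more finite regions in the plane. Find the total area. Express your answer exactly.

Set the curves equal: -x^2/2 + 13*x/2 - 5 = 4*x - 3, so -x^2/2 + 5*x/2 - 2 = 0, which factors as -(x - 4)*(x - 1)/2 = 0. The curves meet at x = 1, 4.
On [1, 4], v = -x^2/2 + 13*x/2 - 5 is on top; that piece has area ∫[1,4] (-x^2/2 + 5*x/2 - 2) dx = 9/4.

9/4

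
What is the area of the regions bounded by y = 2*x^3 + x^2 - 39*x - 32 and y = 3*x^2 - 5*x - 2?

Set the curves equal: 2*x^3 + x^2 - 39*x - 32 = 3*x^2 - 5*x - 2, so 2*x^3 - 2*x^2 - 34*x - 30 = 0, which factors as 2*(x - 5)*(x + 1)*(x + 3) = 0. The curves meet at x = -3, -1, 5.
On [-3, -1], y = 2*x^3 + x^2 - 39*x - 32 is on top; that piece has area ∫[-3,-1] (2*x^3 - 2*x^2 - 34*x - 30) dx = 56/3.
On [-1, 5], y = 3*x^2 - 5*x - 2 is on top; that piece has area ∫[-1,5] (-(2*x^3 - 2*x^2 - 34*x - 30)) dx = 360.
Total enclosed area = 56/3 + 360 = 1136/3.

1136/3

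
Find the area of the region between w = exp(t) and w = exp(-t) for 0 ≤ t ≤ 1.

On [0, 1], (exp(t)) - (exp(-t)) = exp(t) - exp(-t) is ≥ 0 throughout, so the area is a single integral of |exp(t) - exp(-t)|.
∫[0,1] (exp(t) - exp(-t)) dt = -2 + exp(-1) + exp(1).

-2 + exp(-1) + exp(1)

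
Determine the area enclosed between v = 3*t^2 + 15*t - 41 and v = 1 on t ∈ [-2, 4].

214

The difference (3*t^2 + 15*t - 41) - (1) = 3*t^2 + 15*t - 42 changes sign at t = 2 inside [-2, 4], so split the integral there.
∫[-2,2] (3*t^2 + 15*t - 42) dt = -152; the area of that piece is 152.
∫[2,4] (3*t^2 + 15*t - 42) dt = 62.
Total area = 152 + 62 = 214.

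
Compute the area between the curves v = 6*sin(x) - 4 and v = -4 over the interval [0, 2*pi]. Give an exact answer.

The difference (6*sin(x) - 4) - (-4) = 6*sin(x) changes sign at x = pi inside [0, 2*pi], so split the integral there.
∫[0,pi] (6*sin(x)) dx = 12.
∫[pi,2*pi] (6*sin(x)) dx = -12; the area of that piece is 12.
Total area = 12 + 12 = 24.

24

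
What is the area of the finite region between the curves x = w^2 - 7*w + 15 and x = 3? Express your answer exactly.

Both boundary curves give x as a function of w, so integrate with respect to w. Setting them equal: w^2 - 7*w + 12 = 0, i.e. (w - 4)*(w - 3) = 0, so they meet at w = 3, 4.
For w in [3, 4], x = w^2 - 7*w + 15 is on the left; area = ∫[3,4] (-(w^2 - 7*w + 12)) dw = 1/6.

1/6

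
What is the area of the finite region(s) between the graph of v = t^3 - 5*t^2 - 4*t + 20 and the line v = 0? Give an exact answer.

The curve meets the t-axis where t^3 - 5*t^2 - 4*t + 20 = 0, i.e. (t - 5)*(t - 2)*(t + 2) = 0, at t = -2, 2, 5.
On [-2, 2] the curve lies above the axis; ∫[-2,2] (t^3 - 5*t^2 - 4*t + 20) dt = 160/3, giving area 160/3.
On [2, 5] the curve lies below the axis; ∫[2,5] (t^3 - 5*t^2 - 4*t + 20) dt = -99/4, giving area 99/4.
Total area = 160/3 + 99/4 = 937/12.

937/12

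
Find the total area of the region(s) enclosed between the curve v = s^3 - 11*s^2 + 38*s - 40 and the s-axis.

The curve meets the s-axis where s^3 - 11*s^2 + 38*s - 40 = 0, i.e. (s - 5)*(s - 4)*(s - 2) = 0, at s = 2, 4, 5.
On [2, 4] the curve lies above the axis; ∫[2,4] (s^3 - 11*s^2 + 38*s - 40) ds = 8/3, giving area 8/3.
On [4, 5] the curve lies below the axis; ∫[4,5] (s^3 - 11*s^2 + 38*s - 40) ds = -5/12, giving area 5/12.
Total area = 8/3 + 5/12 = 37/12.

37/12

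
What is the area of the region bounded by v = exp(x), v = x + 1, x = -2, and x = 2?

On [-2, 2], (exp(x)) - (x + 1) = -x + exp(x) - 1 is ≥ 0 throughout, so the area is a single integral of |-x + exp(x) - 1|.
∫[-2,2] (-x + exp(x) - 1) dx = -4 - exp(-2) + exp(2).

-4 - exp(-2) + exp(2)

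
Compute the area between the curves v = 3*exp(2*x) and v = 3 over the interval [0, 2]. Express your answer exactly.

-15/2 + 3*exp(4)/2

On [0, 2], (3*exp(2*x)) - (3) = 3*exp(2*x) - 3 is ≥ 0 throughout, so the area is a single integral of |3*exp(2*x) - 3|.
∫[0,2] (3*exp(2*x) - 3) dx = -15/2 + 3*exp(4)/2.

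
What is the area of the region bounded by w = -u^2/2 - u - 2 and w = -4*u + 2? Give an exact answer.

Set the curves equal: -u^2/2 - u - 2 = -4*u + 2, so -u^2/2 + 3*u - 4 = 0, which factors as -(u - 4)*(u - 2)/2 = 0. The curves meet at u = 2, 4.
On [2, 4], w = -u^2/2 - u - 2 is on top; that piece has area ∫[2,4] (-u^2/2 + 3*u - 4) du = 2/3.

2/3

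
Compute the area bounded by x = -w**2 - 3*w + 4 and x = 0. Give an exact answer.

Both boundary curves give x as a function of w, so integrate with respect to w. Setting them equal: -w**2 - 3*w + 4 = 0, i.e. -(w - 1)*(w + 4) = 0, so they meet at w = -4, 1.
For w in [-4, 1], x = -w**2 - 3*w + 4 is on the right; area = ∫[-4,1] (-w**2 - 3*w + 4) dw = 125/6.

125/6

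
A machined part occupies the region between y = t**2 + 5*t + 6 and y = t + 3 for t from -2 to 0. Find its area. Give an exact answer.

2

The difference (t**2 + 5*t + 6) - (t + 3) = t**2 + 4*t + 3 changes sign at t = -1 inside [-2, 0], so split the integral there.
∫[-2,-1] (t**2 + 4*t + 3) dt = -2/3; the area of that piece is 2/3.
∫[-1,0] (t**2 + 4*t + 3) dt = 4/3.
Total area = 2/3 + 4/3 = 2.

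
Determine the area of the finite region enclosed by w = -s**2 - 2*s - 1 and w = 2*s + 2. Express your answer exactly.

Set the curves equal: -s**2 - 2*s - 1 = 2*s + 2, so -s**2 - 4*s - 3 = 0, which factors as -(s + 1)*(s + 3) = 0. The curves meet at s = -3, -1.
On [-3, -1], w = -s**2 - 2*s - 1 is on top; that piece has area ∫[-3,-1] (-s**2 - 4*s - 3) ds = 4/3.

4/3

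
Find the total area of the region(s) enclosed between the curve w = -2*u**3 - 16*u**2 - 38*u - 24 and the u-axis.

37/6

The curve meets the u-axis where -2*u**3 - 16*u**2 - 38*u - 24 = 0, i.e. -2*(u + 1)*(u + 3)*(u + 4) = 0, at u = -4, -3, -1.
On [-4, -3] the curve lies below the axis; ∫[-4,-3] (-2*u**3 - 16*u**2 - 38*u - 24) du = -5/6, giving area 5/6.
On [-3, -1] the curve lies above the axis; ∫[-3,-1] (-2*u**3 - 16*u**2 - 38*u - 24) du = 16/3, giving area 16/3.
Total area = 5/6 + 16/3 = 37/6.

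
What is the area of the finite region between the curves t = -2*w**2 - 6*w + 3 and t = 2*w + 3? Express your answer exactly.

64/3

Both boundary curves give t as a function of w, so integrate with respect to w. Setting them equal: -2*w**2 - 8*w = 0, i.e. -2*w*(w + 4) = 0, so they meet at w = -4, 0.
For w in [-4, 0], t = -2*w**2 - 6*w + 3 is on the right; area = ∫[-4,0] (-2*w**2 - 8*w) dw = 64/3.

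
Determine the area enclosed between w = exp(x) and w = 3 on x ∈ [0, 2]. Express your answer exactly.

The difference (exp(x)) - (3) = exp(x) - 3 changes sign at x = log(3) inside [0, 2], so split the integral there.
∫[0,log(3)] (exp(x) - 3) dx = 2 - log(27); the area of that piece is -2 + log(27).
∫[log(3),2] (exp(x) - 3) dx = -9 + 3*log(3) + exp(2).
Total area = (-2 + log(27)) + (-9 + 3*log(3) + exp(2)) = -11 + 6*log(3) + exp(2).

-11 + 6*log(3) + exp(2)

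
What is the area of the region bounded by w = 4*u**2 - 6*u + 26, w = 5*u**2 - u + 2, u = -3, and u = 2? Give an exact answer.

725/6

On [-3, 2], (4*u**2 - 6*u + 26) - (5*u**2 - u + 2) = -u**2 - 5*u + 24 is ≥ 0 throughout, so the area is a single integral of |-u**2 - 5*u + 24|.
∫[-3,2] (-u**2 - 5*u + 24) du = 725/6.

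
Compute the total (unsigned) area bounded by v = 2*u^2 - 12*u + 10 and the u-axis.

The curve meets the u-axis where 2*u^2 - 12*u + 10 = 0, i.e. 2*(u - 5)*(u - 1) = 0, at u = 1, 5.
On [1, 5] the curve lies below the axis; ∫[1,5] (2*u^2 - 12*u + 10) du = -64/3, giving area 64/3.

64/3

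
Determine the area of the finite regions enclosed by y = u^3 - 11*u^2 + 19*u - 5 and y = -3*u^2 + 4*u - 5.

Set the curves equal: u^3 - 11*u^2 + 19*u - 5 = -3*u^2 + 4*u - 5, so u^3 - 8*u^2 + 15*u = 0, which factors as u*(u - 5)*(u - 3) = 0. The curves meet at u = 0, 3, 5.
On [0, 3], y = u^3 - 11*u^2 + 19*u - 5 is on top; that piece has area ∫[0,3] (u^3 - 8*u^2 + 15*u) du = 63/4.
On [3, 5], y = -3*u^2 + 4*u - 5 is on top; that piece has area ∫[3,5] (-(u^3 - 8*u^2 + 15*u)) du = 16/3.
Total enclosed area = 63/4 + 16/3 = 253/12.

253/12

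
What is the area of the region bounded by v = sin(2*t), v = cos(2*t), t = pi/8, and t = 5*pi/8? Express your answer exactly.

On [pi/8, 5*pi/8], (sin(2*t)) - (cos(2*t)) = sin(2*t) - cos(2*t) is ≥ 0 throughout, so the area is a single integral of |sin(2*t) - cos(2*t)|.
∫[pi/8,5*pi/8] (sin(2*t) - cos(2*t)) dt = sqrt(2).

sqrt(2)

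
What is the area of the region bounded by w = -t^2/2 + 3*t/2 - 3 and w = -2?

Set the curves equal: -t^2/2 + 3*t/2 - 3 = -2, so -t^2/2 + 3*t/2 - 1 = 0, which factors as -(t - 2)*(t - 1)/2 = 0. The curves meet at t = 1, 2.
On [1, 2], w = -t^2/2 + 3*t/2 - 3 is on top; that piece has area ∫[1,2] (-t^2/2 + 3*t/2 - 1) dt = 1/12.

1/12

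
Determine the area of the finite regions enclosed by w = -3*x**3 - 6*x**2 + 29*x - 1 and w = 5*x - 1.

148

Set the curves equal: -3*x**3 - 6*x**2 + 29*x - 1 = 5*x - 1, so -3*x**3 - 6*x**2 + 24*x = 0, which factors as -3*x*(x - 2)*(x + 4) = 0. The curves meet at x = -4, 0, 2.
On [-4, 0], w = 5*x - 1 is on top; that piece has area ∫[-4,0] (-(-3*x**3 - 6*x**2 + 24*x)) dx = 128.
On [0, 2], w = -3*x**3 - 6*x**2 + 29*x - 1 is on top; that piece has area ∫[0,2] (-3*x**3 - 6*x**2 + 24*x) dx = 20.
Total enclosed area = 128 + 20 = 148.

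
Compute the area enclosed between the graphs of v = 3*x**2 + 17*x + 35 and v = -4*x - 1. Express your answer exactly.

Set the curves equal: 3*x**2 + 17*x + 35 = -4*x - 1, so 3*x**2 + 21*x + 36 = 0, which factors as 3*(x + 3)*(x + 4) = 0. The curves meet at x = -4, -3.
On [-4, -3], v = -4*x - 1 is on top; that piece has area ∫[-4,-3] (-(3*x**2 + 21*x + 36)) dx = 1/2.

1/2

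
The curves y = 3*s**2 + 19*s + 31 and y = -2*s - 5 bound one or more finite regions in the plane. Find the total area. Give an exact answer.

Set the curves equal: 3*s**2 + 19*s + 31 = -2*s - 5, so 3*s**2 + 21*s + 36 = 0, which factors as 3*(s + 3)*(s + 4) = 0. The curves meet at s = -4, -3.
On [-4, -3], y = -2*s - 5 is on top; that piece has area ∫[-4,-3] (-(3*s**2 + 21*s + 36)) ds = 1/2.

1/2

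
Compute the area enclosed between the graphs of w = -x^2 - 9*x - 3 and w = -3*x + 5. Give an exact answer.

Set the curves equal: -x^2 - 9*x - 3 = -3*x + 5, so -x^2 - 6*x - 8 = 0, which factors as -(x + 2)*(x + 4) = 0. The curves meet at x = -4, -2.
On [-4, -2], w = -x^2 - 9*x - 3 is on top; that piece has area ∫[-4,-2] (-x^2 - 6*x - 8) dx = 4/3.

4/3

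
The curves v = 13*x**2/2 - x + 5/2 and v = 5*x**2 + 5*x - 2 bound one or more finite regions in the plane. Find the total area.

2

Set the curves equal: 13*x**2/2 - x + 5/2 = 5*x**2 + 5*x - 2, so 3*x**2/2 - 6*x + 9/2 = 0, which factors as 3*(x - 3)*(x - 1)/2 = 0. The curves meet at x = 1, 3.
On [1, 3], v = 5*x**2 + 5*x - 2 is on top; that piece has area ∫[1,3] (-(3*x**2/2 - 6*x + 9/2)) dx = 2.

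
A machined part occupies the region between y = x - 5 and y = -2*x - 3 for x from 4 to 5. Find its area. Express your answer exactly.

23/2

On [4, 5], (x - 5) - (-2*x - 3) = 3*x - 2 is ≥ 0 throughout, so the area is a single integral of |3*x - 2|.
∫[4,5] (3*x - 2) dx = 23/2.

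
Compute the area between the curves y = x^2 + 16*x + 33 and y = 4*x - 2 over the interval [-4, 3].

700/3

On [-4, 3], (x^2 + 16*x + 33) - (4*x - 2) = x^2 + 12*x + 35 is ≥ 0 throughout, so the area is a single integral of |x^2 + 12*x + 35|.
∫[-4,3] (x^2 + 12*x + 35) dx = 700/3.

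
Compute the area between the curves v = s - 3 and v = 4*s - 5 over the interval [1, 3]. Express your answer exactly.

8

On [1, 3], (s - 3) - (4*s - 5) = -3*s + 2 is ≤ 0 throughout, so the area is a single integral of |-3*s + 2|.
∫[1,3] (-3*s + 2) ds = -8; the area of that piece is 8.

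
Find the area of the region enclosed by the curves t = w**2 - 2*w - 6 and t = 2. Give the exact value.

36

Both boundary curves give t as a function of w, so integrate with respect to w. Setting them equal: w**2 - 2*w - 8 = 0, i.e. (w - 4)*(w + 2) = 0, so they meet at w = -2, 4.
For w in [-2, 4], t = w**2 - 2*w - 6 is on the left; area = ∫[-2,4] (-(w**2 - 2*w - 8)) dw = 36.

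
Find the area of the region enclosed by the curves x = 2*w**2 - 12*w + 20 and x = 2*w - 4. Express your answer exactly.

1/3

Both boundary curves give x as a function of w, so integrate with respect to w. Setting them equal: 2*w**2 - 14*w + 24 = 0, i.e. 2*(w - 4)*(w - 3) = 0, so they meet at w = 3, 4.
For w in [3, 4], x = 2*w**2 - 12*w + 20 is on the left; area = ∫[3,4] (-(2*w**2 - 14*w + 24)) dw = 1/3.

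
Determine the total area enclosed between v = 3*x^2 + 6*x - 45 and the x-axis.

The curve meets the x-axis where 3*x^2 + 6*x - 45 = 0, i.e. 3*(x - 3)*(x + 5) = 0, at x = -5, 3.
On [-5, 3] the curve lies below the axis; ∫[-5,3] (3*x^2 + 6*x - 45) dx = -256, giving area 256.

256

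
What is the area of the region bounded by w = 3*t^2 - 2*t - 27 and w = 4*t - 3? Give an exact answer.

108

Set the curves equal: 3*t^2 - 2*t - 27 = 4*t - 3, so 3*t^2 - 6*t - 24 = 0, which factors as 3*(t - 4)*(t + 2) = 0. The curves meet at t = -2, 4.
On [-2, 4], w = 4*t - 3 is on top; that piece has area ∫[-2,4] (-(3*t^2 - 6*t - 24)) dt = 108.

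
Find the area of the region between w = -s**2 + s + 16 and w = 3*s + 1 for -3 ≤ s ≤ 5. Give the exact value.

272/3

The difference (-s**2 + s + 16) - (3*s + 1) = -s**2 - 2*s + 15 changes sign at s = 3 inside [-3, 5], so split the integral there.
∫[-3,3] (-s**2 - 2*s + 15) ds = 72.
∫[3,5] (-s**2 - 2*s + 15) ds = -56/3; the area of that piece is 56/3.
Total area = 72 + 56/3 = 272/3.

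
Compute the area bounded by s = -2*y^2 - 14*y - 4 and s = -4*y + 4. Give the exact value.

Both boundary curves give s as a function of y, so integrate with respect to y. Setting them equal: -2*y^2 - 10*y - 8 = 0, i.e. -2*(y + 1)*(y + 4) = 0, so they meet at y = -4, -1.
For y in [-4, -1], s = -2*y^2 - 14*y - 4 is on the right; area = ∫[-4,-1] (-2*y^2 - 10*y - 8) dy = 9.

9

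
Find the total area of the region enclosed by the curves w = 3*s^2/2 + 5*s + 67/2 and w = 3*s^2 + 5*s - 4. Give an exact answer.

Set the curves equal: 3*s^2/2 + 5*s + 67/2 = 3*s^2 + 5*s - 4, so -3*s^2/2 + 75/2 = 0, which factors as -3*(s - 5)*(s + 5)/2 = 0. The curves meet at s = -5, 5.
On [-5, 5], w = 3*s^2/2 + 5*s + 67/2 is on top; that piece has area ∫[-5,5] (-3*s^2/2 + 75/2) ds = 250.

250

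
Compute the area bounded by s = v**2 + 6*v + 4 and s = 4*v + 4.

4/3

Both boundary curves give s as a function of v, so integrate with respect to v. Setting them equal: v**2 + 2*v = 0, i.e. v*(v + 2) = 0, so they meet at v = -2, 0.
For v in [-2, 0], s = v**2 + 6*v + 4 is on the left; area = ∫[-2,0] (-(v**2 + 2*v)) dv = 4/3.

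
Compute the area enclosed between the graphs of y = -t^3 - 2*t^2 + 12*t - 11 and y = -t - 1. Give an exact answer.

1741/12

Set the curves equal: -t^3 - 2*t^2 + 12*t - 11 = -t - 1, so -t^3 - 2*t^2 + 13*t - 10 = 0, which factors as -(t - 2)*(t - 1)*(t + 5) = 0. The curves meet at t = -5, 1, 2.
On [-5, 1], y = -t - 1 is on top; that piece has area ∫[-5,1] (-(-t^3 - 2*t^2 + 13*t - 10)) dt = 144.
On [1, 2], y = -t^3 - 2*t^2 + 12*t - 11 is on top; that piece has area ∫[1,2] (-t^3 - 2*t^2 + 13*t - 10) dt = 13/12.
Total enclosed area = 144 + 13/12 = 1741/12.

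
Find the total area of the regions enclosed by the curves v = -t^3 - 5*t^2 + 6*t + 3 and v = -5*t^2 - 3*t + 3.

Set the curves equal: -t^3 - 5*t^2 + 6*t + 3 = -5*t^2 - 3*t + 3, so -t^3 + 9*t = 0, which factors as -t*(t - 3)*(t + 3) = 0. The curves meet at t = -3, 0, 3.
On [-3, 0], v = -5*t^2 - 3*t + 3 is on top; that piece has area ∫[-3,0] (-(-t^3 + 9*t)) dt = 81/4.
On [0, 3], v = -t^3 - 5*t^2 + 6*t + 3 is on top; that piece has area ∫[0,3] (-t^3 + 9*t) dt = 81/4.
Total enclosed area = 81/4 + 81/4 = 81/2.

81/2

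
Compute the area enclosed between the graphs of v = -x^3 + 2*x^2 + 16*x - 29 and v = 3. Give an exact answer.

568/3

Set the curves equal: -x^3 + 2*x^2 + 16*x - 29 = 3, so -x^3 + 2*x^2 + 16*x - 32 = 0, which factors as -(x - 4)*(x - 2)*(x + 4) = 0. The curves meet at x = -4, 2, 4.
On [-4, 2], v = 3 is on top; that piece has area ∫[-4,2] (-(-x^3 + 2*x^2 + 16*x - 32)) dx = 180.
On [2, 4], v = -x^3 + 2*x^2 + 16*x - 29 is on top; that piece has area ∫[2,4] (-x^3 + 2*x^2 + 16*x - 32) dx = 28/3.
Total enclosed area = 180 + 28/3 = 568/3.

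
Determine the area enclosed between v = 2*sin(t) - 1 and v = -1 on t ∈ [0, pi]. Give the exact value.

On [0, pi], (2*sin(t) - 1) - (-1) = 2*sin(t) is ≥ 0 throughout, so the area is a single integral of |2*sin(t)|.
∫[0,pi] (2*sin(t)) dt = 4.

4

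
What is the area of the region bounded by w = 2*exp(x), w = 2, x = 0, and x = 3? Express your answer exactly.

On [0, 3], (2*exp(x)) - (2) = 2*exp(x) - 2 is ≥ 0 throughout, so the area is a single integral of |2*exp(x) - 2|.
∫[0,3] (2*exp(x) - 2) dx = -8 + 2*exp(3).

-8 + 2*exp(3)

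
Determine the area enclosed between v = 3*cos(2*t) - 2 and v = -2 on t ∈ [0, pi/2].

3

The difference (3*cos(2*t) - 2) - (-2) = 3*cos(2*t) changes sign at t = pi/4 inside [0, pi/2], so split the integral there.
∫[0,pi/4] (3*cos(2*t)) dt = 3/2.
∫[pi/4,pi/2] (3*cos(2*t)) dt = -3/2; the area of that piece is 3/2.
Total area = 3/2 + 3/2 = 3.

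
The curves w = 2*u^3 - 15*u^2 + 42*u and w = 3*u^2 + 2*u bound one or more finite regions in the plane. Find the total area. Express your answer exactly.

Set the curves equal: 2*u^3 - 15*u^2 + 42*u = 3*u^2 + 2*u, so 2*u^3 - 18*u^2 + 40*u = 0, which factors as 2*u*(u - 5)*(u - 4) = 0. The curves meet at u = 0, 4, 5.
On [0, 4], w = 2*u^3 - 15*u^2 + 42*u is on top; that piece has area ∫[0,4] (2*u^3 - 18*u^2 + 40*u) du = 64.
On [4, 5], w = 3*u^2 + 2*u is on top; that piece has area ∫[4,5] (-(2*u^3 - 18*u^2 + 40*u)) du = 3/2.
Total enclosed area = 64 + 3/2 = 131/2.

131/2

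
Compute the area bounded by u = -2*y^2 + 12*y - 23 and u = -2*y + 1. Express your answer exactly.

Both boundary curves give u as a function of y, so integrate with respect to y. Setting them equal: -2*y^2 + 14*y - 24 = 0, i.e. -2*(y - 4)*(y - 3) = 0, so they meet at y = 3, 4.
For y in [3, 4], u = -2*y^2 + 12*y - 23 is on the right; area = ∫[3,4] (-2*y^2 + 14*y - 24) dy = 1/3.

1/3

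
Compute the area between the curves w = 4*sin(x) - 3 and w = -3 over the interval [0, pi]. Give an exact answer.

On [0, pi], (4*sin(x) - 3) - (-3) = 4*sin(x) is ≥ 0 throughout, so the area is a single integral of |4*sin(x)|.
∫[0,pi] (4*sin(x)) dx = 8.

8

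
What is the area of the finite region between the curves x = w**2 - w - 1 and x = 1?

Both boundary curves give x as a function of w, so integrate with respect to w. Setting them equal: w**2 - w - 2 = 0, i.e. (w - 2)*(w + 1) = 0, so they meet at w = -1, 2.
For w in [-1, 2], x = w**2 - w - 1 is on the left; area = ∫[-1,2] (-(w**2 - w - 2)) dw = 9/2.

9/2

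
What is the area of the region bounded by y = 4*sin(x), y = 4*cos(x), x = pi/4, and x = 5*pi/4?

8*sqrt(2)

On [pi/4, 5*pi/4], (4*sin(x)) - (4*cos(x)) = 4*sin(x) - 4*cos(x) is ≥ 0 throughout, so the area is a single integral of |4*sin(x) - 4*cos(x)|.
∫[pi/4,5*pi/4] (4*sin(x) - 4*cos(x)) dx = 8*sqrt(2).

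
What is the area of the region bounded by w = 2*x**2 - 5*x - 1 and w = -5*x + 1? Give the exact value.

8/3

Set the curves equal: 2*x**2 - 5*x - 1 = -5*x + 1, so 2*x**2 - 2 = 0, which factors as 2*(x - 1)*(x + 1) = 0. The curves meet at x = -1, 1.
On [-1, 1], w = -5*x + 1 is on top; that piece has area ∫[-1,1] (-(2*x**2 - 2)) dx = 8/3.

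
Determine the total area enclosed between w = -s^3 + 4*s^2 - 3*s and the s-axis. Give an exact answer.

37/12

The curve meets the s-axis where -s^3 + 4*s^2 - 3*s = 0, i.e. -s*(s - 3)*(s - 1) = 0, at s = 0, 1, 3.
On [0, 1] the curve lies below the axis; ∫[0,1] (-s^3 + 4*s^2 - 3*s) ds = -5/12, giving area 5/12.
On [1, 3] the curve lies above the axis; ∫[1,3] (-s^3 + 4*s^2 - 3*s) ds = 8/3, giving area 8/3.
Total area = 5/12 + 8/3 = 37/12.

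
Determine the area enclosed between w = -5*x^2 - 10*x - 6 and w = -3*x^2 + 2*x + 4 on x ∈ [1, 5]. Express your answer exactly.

800/3

On [1, 5], (-5*x^2 - 10*x - 6) - (-3*x^2 + 2*x + 4) = -2*x^2 - 12*x - 10 is ≤ 0 throughout, so the area is a single integral of |-2*x^2 - 12*x - 10|.
∫[1,5] (-2*x^2 - 12*x - 10) dx = -800/3; the area of that piece is 800/3.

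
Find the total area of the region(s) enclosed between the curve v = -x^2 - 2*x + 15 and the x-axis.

The curve meets the x-axis where -x^2 - 2*x + 15 = 0, i.e. -(x - 3)*(x + 5) = 0, at x = -5, 3.
On [-5, 3] the curve lies above the axis; ∫[-5,3] (-x^2 - 2*x + 15) dx = 256/3, giving area 256/3.

256/3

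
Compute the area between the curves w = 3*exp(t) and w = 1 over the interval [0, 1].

-4 + 3*exp(1)

On [0, 1], (3*exp(t)) - (1) = 3*exp(t) - 1 is ≥ 0 throughout, so the area is a single integral of |3*exp(t) - 1|.
∫[0,1] (3*exp(t) - 1) dt = -4 + 3*exp(1).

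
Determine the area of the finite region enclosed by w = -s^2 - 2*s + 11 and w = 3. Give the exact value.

36

Set the curves equal: -s^2 - 2*s + 11 = 3, so -s^2 - 2*s + 8 = 0, which factors as -(s - 2)*(s + 4) = 0. The curves meet at s = -4, 2.
On [-4, 2], w = -s^2 - 2*s + 11 is on top; that piece has area ∫[-4,2] (-s^2 - 2*s + 8) ds = 36.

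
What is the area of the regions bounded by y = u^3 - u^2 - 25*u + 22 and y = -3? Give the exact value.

1012/3

Set the curves equal: u^3 - u^2 - 25*u + 22 = -3, so u^3 - u^2 - 25*u + 25 = 0, which factors as (u - 5)*(u - 1)*(u + 5) = 0. The curves meet at u = -5, 1, 5.
On [-5, 1], y = u^3 - u^2 - 25*u + 22 is on top; that piece has area ∫[-5,1] (u^3 - u^2 - 25*u + 25) du = 252.
On [1, 5], y = -3 is on top; that piece has area ∫[1,5] (-(u^3 - u^2 - 25*u + 25)) du = 256/3.
Total enclosed area = 252 + 256/3 = 1012/3.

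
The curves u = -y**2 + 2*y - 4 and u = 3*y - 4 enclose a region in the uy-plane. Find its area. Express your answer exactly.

1/6

Both boundary curves give u as a function of y, so integrate with respect to y. Setting them equal: -y**2 - y = 0, i.e. -y*(y + 1) = 0, so they meet at y = -1, 0.
For y in [-1, 0], u = -y**2 + 2*y - 4 is on the right; area = ∫[-1,0] (-y**2 - y) dy = 1/6.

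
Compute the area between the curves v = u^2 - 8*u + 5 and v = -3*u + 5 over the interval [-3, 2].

233/6

The difference (u^2 - 8*u + 5) - (-3*u + 5) = u^2 - 5*u changes sign at u = 0 inside [-3, 2], so split the integral there.
∫[-3,0] (u^2 - 5*u) du = 63/2.
∫[0,2] (u^2 - 5*u) du = -22/3; the area of that piece is 22/3.
Total area = 63/2 + 22/3 = 233/6.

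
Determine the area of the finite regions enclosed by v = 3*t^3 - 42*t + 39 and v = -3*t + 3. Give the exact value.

Set the curves equal: 3*t^3 - 42*t + 39 = -3*t + 3, so 3*t^3 - 39*t + 36 = 0, which factors as 3*(t - 3)*(t - 1)*(t + 4) = 0. The curves meet at t = -4, 1, 3.
On [-4, 1], v = 3*t^3 - 42*t + 39 is on top; that piece has area ∫[-4,1] (3*t^3 - 39*t + 36) dt = 1125/4.
On [1, 3], v = -3*t + 3 is on top; that piece has area ∫[1,3] (-(3*t^3 - 39*t + 36)) dt = 24.
Total enclosed area = 1125/4 + 24 = 1221/4.

1221/4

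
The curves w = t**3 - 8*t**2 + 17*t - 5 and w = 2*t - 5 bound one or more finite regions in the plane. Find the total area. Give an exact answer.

Set the curves equal: t**3 - 8*t**2 + 17*t - 5 = 2*t - 5, so t**3 - 8*t**2 + 15*t = 0, which factors as t*(t - 5)*(t - 3) = 0. The curves meet at t = 0, 3, 5.
On [0, 3], w = t**3 - 8*t**2 + 17*t - 5 is on top; that piece has area ∫[0,3] (t**3 - 8*t**2 + 15*t) dt = 63/4.
On [3, 5], w = 2*t - 5 is on top; that piece has area ∫[3,5] (-(t**3 - 8*t**2 + 15*t)) dt = 16/3.
Total enclosed area = 63/4 + 16/3 = 253/12.

253/12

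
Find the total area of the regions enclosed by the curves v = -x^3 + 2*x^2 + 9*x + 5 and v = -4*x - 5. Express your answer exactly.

1741/12

Set the curves equal: -x^3 + 2*x^2 + 9*x + 5 = -4*x - 5, so -x^3 + 2*x^2 + 13*x + 10 = 0, which factors as -(x - 5)*(x + 1)*(x + 2) = 0. The curves meet at x = -2, -1, 5.
On [-2, -1], v = -4*x - 5 is on top; that piece has area ∫[-2,-1] (-(-x^3 + 2*x^2 + 13*x + 10)) dx = 13/12.
On [-1, 5], v = -x^3 + 2*x^2 + 9*x + 5 is on top; that piece has area ∫[-1,5] (-x^3 + 2*x^2 + 13*x + 10) dx = 144.
Total enclosed area = 13/12 + 144 = 1741/12.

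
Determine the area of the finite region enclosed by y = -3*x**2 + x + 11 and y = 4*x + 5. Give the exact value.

Set the curves equal: -3*x**2 + x + 11 = 4*x + 5, so -3*x**2 - 3*x + 6 = 0, which factors as -3*(x - 1)*(x + 2) = 0. The curves meet at x = -2, 1.
On [-2, 1], y = -3*x**2 + x + 11 is on top; that piece has area ∫[-2,1] (-3*x**2 - 3*x + 6) dx = 27/2.

27/2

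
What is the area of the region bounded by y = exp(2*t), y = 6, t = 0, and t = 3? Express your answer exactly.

-47/2 + 6*log(6) + exp(6)/2

The difference (exp(2*t)) - (6) = exp(2*t) - 6 changes sign at t = log(6)/2 inside [0, 3], so split the integral there.
∫[0,log(6)/2] (exp(2*t) - 6) dt = 5/2 - log(216); the area of that piece is -5/2 + log(216).
∫[log(6)/2,3] (exp(2*t) - 6) dt = -21 + 3*log(6) + exp(6)/2.
Total area = (-5/2 + log(216)) + (-21 + 3*log(6) + exp(6)/2) = -47/2 + 6*log(6) + exp(6)/2.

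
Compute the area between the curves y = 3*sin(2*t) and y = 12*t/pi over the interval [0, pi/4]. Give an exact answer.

3/2 - 3*pi/8

On [0, pi/4], (3*sin(2*t)) - (12*t/pi) = -12*t/pi + 3*sin(2*t) is ≥ 0 throughout, so the area is a single integral of |-12*t/pi + 3*sin(2*t)|.
∫[0,pi/4] (-12*t/pi + 3*sin(2*t)) dt = 3/2 - 3*pi/8.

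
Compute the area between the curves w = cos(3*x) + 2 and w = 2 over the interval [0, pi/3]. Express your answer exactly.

The difference (cos(3*x) + 2) - (2) = cos(3*x) changes sign at x = pi/6 inside [0, pi/3], so split the integral there.
∫[0,pi/6] (cos(3*x)) dx = 1/3.
∫[pi/6,pi/3] (cos(3*x)) dx = -1/3; the area of that piece is 1/3.
Total area = 1/3 + 1/3 = 2/3.

2/3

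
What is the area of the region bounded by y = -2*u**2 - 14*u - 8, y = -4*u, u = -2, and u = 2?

The difference (-2*u**2 - 14*u - 8) - (-4*u) = -2*u**2 - 10*u - 8 changes sign at u = -1 inside [-2, 2], so split the integral there.
∫[-2,-1] (-2*u**2 - 10*u - 8) du = 7/3.
∫[-1,2] (-2*u**2 - 10*u - 8) du = -45; the area of that piece is 45.
Total area = 7/3 + 45 = 142/3.

142/3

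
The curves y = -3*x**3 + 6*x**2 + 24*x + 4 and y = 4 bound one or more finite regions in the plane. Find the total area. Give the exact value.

Set the curves equal: -3*x**3 + 6*x**2 + 24*x + 4 = 4, so -3*x**3 + 6*x**2 + 24*x = 0, which factors as -3*x*(x - 4)*(x + 2) = 0. The curves meet at x = -2, 0, 4.
On [-2, 0], y = 4 is on top; that piece has area ∫[-2,0] (-(-3*x**3 + 6*x**2 + 24*x)) dx = 20.
On [0, 4], y = -3*x**3 + 6*x**2 + 24*x + 4 is on top; that piece has area ∫[0,4] (-3*x**3 + 6*x**2 + 24*x) dx = 128.
Total enclosed area = 20 + 128 = 148.

148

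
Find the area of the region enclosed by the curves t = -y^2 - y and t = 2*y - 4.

Both boundary curves give t as a function of y, so integrate with respect to y. Setting them equal: -y^2 - 3*y + 4 = 0, i.e. -(y - 1)*(y + 4) = 0, so they meet at y = -4, 1.
For y in [-4, 1], t = -y^2 - y is on the right; area = ∫[-4,1] (-y^2 - 3*y + 4) dy = 125/6.

125/6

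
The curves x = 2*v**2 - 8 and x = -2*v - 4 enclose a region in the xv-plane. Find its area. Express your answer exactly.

Both boundary curves give x as a function of v, so integrate with respect to v. Setting them equal: 2*v**2 + 2*v - 4 = 0, i.e. 2*(v - 1)*(v + 2) = 0, so they meet at v = -2, 1.
For v in [-2, 1], x = 2*v**2 - 8 is on the left; area = ∫[-2,1] (-(2*v**2 + 2*v - 4)) dv = 9.

9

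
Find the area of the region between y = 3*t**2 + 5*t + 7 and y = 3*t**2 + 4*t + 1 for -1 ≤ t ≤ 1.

On [-1, 1], (3*t**2 + 5*t + 7) - (3*t**2 + 4*t + 1) = t + 6 is ≥ 0 throughout, so the area is a single integral of |t + 6|.
∫[-1,1] (t + 6) dt = 12.

12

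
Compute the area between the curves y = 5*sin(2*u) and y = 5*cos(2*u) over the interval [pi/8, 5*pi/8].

On [pi/8, 5*pi/8], (5*sin(2*u)) - (5*cos(2*u)) = 5*sin(2*u) - 5*cos(2*u) is ≥ 0 throughout, so the area is a single integral of |5*sin(2*u) - 5*cos(2*u)|.
∫[pi/8,5*pi/8] (5*sin(2*u) - 5*cos(2*u)) du = 5*sqrt(2).

5*sqrt(2)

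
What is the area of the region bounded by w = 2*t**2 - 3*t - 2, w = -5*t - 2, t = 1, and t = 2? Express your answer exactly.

On [1, 2], (2*t**2 - 3*t - 2) - (-5*t - 2) = 2*t**2 + 2*t is ≥ 0 throughout, so the area is a single integral of |2*t**2 + 2*t|.
∫[1,2] (2*t**2 + 2*t) dt = 23/3.

23/3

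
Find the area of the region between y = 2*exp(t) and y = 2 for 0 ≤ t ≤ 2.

-6 + 2*exp(2)

On [0, 2], (2*exp(t)) - (2) = 2*exp(t) - 2 is ≥ 0 throughout, so the area is a single integral of |2*exp(t) - 2|.
∫[0,2] (2*exp(t) - 2) dt = -6 + 2*exp(2).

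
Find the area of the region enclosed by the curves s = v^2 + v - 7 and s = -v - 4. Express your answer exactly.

Both boundary curves give s as a function of v, so integrate with respect to v. Setting them equal: v^2 + 2*v - 3 = 0, i.e. (v - 1)*(v + 3) = 0, so they meet at v = -3, 1.
For v in [-3, 1], s = v^2 + v - 7 is on the left; area = ∫[-3,1] (-(v^2 + 2*v - 3)) dv = 32/3.

32/3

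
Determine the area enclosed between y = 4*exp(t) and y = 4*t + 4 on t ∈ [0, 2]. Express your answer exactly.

On [0, 2], (4*exp(t)) - (4*t + 4) = -4*t + 4*exp(t) - 4 is ≥ 0 throughout, so the area is a single integral of |-4*t + 4*exp(t) - 4|.
∫[0,2] (-4*t + 4*exp(t) - 4) dt = -20 + 4*exp(2).

-20 + 4*exp(2)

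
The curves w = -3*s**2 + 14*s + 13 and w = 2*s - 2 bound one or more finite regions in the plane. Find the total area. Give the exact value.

108

Set the curves equal: -3*s**2 + 14*s + 13 = 2*s - 2, so -3*s**2 + 12*s + 15 = 0, which factors as -3*(s - 5)*(s + 1) = 0. The curves meet at s = -1, 5.
On [-1, 5], w = -3*s**2 + 14*s + 13 is on top; that piece has area ∫[-1,5] (-3*s**2 + 12*s + 15) ds = 108.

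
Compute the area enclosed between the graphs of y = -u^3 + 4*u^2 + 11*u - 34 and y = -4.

Set the curves equal: -u^3 + 4*u^2 + 11*u - 34 = -4, so -u^3 + 4*u^2 + 11*u - 30 = 0, which factors as -(u - 5)*(u - 2)*(u + 3) = 0. The curves meet at u = -3, 2, 5.
On [-3, 2], y = -4 is on top; that piece has area ∫[-3,2] (-(-u^3 + 4*u^2 + 11*u - 30)) du = 1375/12.
On [2, 5], y = -u^3 + 4*u^2 + 11*u - 34 is on top; that piece has area ∫[2,5] (-u^3 + 4*u^2 + 11*u - 30) du = 117/4.
Total enclosed area = 1375/12 + 117/4 = 863/6.

863/6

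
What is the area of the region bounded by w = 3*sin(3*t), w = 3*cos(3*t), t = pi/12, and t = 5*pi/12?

On [pi/12, 5*pi/12], (3*sin(3*t)) - (3*cos(3*t)) = 3*sin(3*t) - 3*cos(3*t) is ≥ 0 throughout, so the area is a single integral of |3*sin(3*t) - 3*cos(3*t)|.
∫[pi/12,5*pi/12] (3*sin(3*t) - 3*cos(3*t)) dt = 2*sqrt(2).

2*sqrt(2)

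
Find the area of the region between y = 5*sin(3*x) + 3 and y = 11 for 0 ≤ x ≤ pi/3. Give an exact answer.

-10/3 + 8*pi/3

On [0, pi/3], (5*sin(3*x) + 3) - (11) = 5*sin(3*x) - 8 is ≤ 0 throughout, so the area is a single integral of |5*sin(3*x) - 8|.
∫[0,pi/3] (5*sin(3*x) - 8) dx = 10/3 - 8*pi/3; the area of that piece is -10/3 + 8*pi/3.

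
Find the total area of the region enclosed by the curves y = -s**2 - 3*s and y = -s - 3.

32/3

Set the curves equal: -s**2 - 3*s = -s - 3, so -s**2 - 2*s + 3 = 0, which factors as -(s - 1)*(s + 3) = 0. The curves meet at s = -3, 1.
On [-3, 1], y = -s**2 - 3*s is on top; that piece has area ∫[-3,1] (-s**2 - 2*s + 3) ds = 32/3.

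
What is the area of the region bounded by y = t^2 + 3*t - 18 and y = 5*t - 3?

Set the curves equal: t^2 + 3*t - 18 = 5*t - 3, so t^2 - 2*t - 15 = 0, which factors as (t - 5)*(t + 3) = 0. The curves meet at t = -3, 5.
On [-3, 5], y = 5*t - 3 is on top; that piece has area ∫[-3,5] (-(t^2 - 2*t - 15)) dt = 256/3.

256/3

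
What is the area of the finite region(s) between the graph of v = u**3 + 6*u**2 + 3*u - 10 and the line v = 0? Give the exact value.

The curve meets the u-axis where u**3 + 6*u**2 + 3*u - 10 = 0, i.e. (u - 1)*(u + 2)*(u + 5) = 0, at u = -5, -2, 1.
On [-5, -2] the curve lies above the axis; ∫[-5,-2] (u**3 + 6*u**2 + 3*u - 10) du = 81/4, giving area 81/4.
On [-2, 1] the curve lies below the axis; ∫[-2,1] (u**3 + 6*u**2 + 3*u - 10) du = -81/4, giving area 81/4.
Total area = 81/4 + 81/4 = 81/2.

81/2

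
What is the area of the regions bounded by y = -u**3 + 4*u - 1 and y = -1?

Set the curves equal: -u**3 + 4*u - 1 = -1, so -u**3 + 4*u = 0, which factors as -u*(u - 2)*(u + 2) = 0. The curves meet at u = -2, 0, 2.
On [-2, 0], y = -1 is on top; that piece has area ∫[-2,0] (-(-u**3 + 4*u)) du = 4.
On [0, 2], y = -u**3 + 4*u - 1 is on top; that piece has area ∫[0,2] (-u**3 + 4*u) du = 4.
Total enclosed area = 4 + 4 = 8.

8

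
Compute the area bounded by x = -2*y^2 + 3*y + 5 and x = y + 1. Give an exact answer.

9

Both boundary curves give x as a function of y, so integrate with respect to y. Setting them equal: -2*y^2 + 2*y + 4 = 0, i.e. -2*(y - 2)*(y + 1) = 0, so they meet at y = -1, 2.
For y in [-1, 2], x = -2*y^2 + 3*y + 5 is on the right; area = ∫[-1,2] (-2*y^2 + 2*y + 4) dy = 9.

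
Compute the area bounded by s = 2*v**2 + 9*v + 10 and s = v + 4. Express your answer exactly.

Both boundary curves give s as a function of v, so integrate with respect to v. Setting them equal: 2*v**2 + 8*v + 6 = 0, i.e. 2*(v + 1)*(v + 3) = 0, so they meet at v = -3, -1.
For v in [-3, -1], s = 2*v**2 + 9*v + 10 is on the left; area = ∫[-3,-1] (-(2*v**2 + 8*v + 6)) dv = 8/3.

8/3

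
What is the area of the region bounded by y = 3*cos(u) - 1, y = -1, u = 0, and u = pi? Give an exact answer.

The difference (3*cos(u) - 1) - (-1) = 3*cos(u) changes sign at u = pi/2 inside [0, pi], so split the integral there.
∫[0,pi/2] (3*cos(u)) du = 3.
∫[pi/2,pi] (3*cos(u)) du = -3; the area of that piece is 3.
Total area = 3 + 3 = 6.

6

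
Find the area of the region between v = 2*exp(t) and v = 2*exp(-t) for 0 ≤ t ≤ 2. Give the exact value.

On [0, 2], (2*exp(t)) - (2*exp(-t)) = 2*exp(t) - 2*exp(-t) is ≥ 0 throughout, so the area is a single integral of |2*exp(t) - 2*exp(-t)|.
∫[0,2] (2*exp(t) - 2*exp(-t)) dt = -4 + 2*exp(-2) + 2*exp(2).

-4 + 2*exp(-2) + 2*exp(2)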